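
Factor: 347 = 347^1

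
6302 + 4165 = 10467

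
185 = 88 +97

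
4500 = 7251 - 2751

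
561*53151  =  29817711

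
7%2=1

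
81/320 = 81/320 = 0.25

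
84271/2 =42135 + 1/2 = 42135.50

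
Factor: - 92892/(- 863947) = 2^2*3^1*7^ ( - 1)*83^( - 1)*1487^(- 1)*7741^1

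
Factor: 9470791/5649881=11^2*23^( - 1 )*29^1*61^(-1)*2699^1*4027^( - 1)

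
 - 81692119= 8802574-90494693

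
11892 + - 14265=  - 2373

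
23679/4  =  5919 + 3/4 = 5919.75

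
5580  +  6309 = 11889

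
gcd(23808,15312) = 48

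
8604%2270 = 1794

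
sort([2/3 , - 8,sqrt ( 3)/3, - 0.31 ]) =[ - 8 ,-0.31,sqrt(3)/3 , 2/3 ]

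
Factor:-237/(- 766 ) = 2^(  -  1)*3^1*79^1* 383^ ( - 1)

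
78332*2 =156664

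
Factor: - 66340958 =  - 2^1 * 33170479^1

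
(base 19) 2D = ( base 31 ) 1K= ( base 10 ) 51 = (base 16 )33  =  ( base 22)27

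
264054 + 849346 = 1113400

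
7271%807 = 8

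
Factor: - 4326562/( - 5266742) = 2163281/2633371 = 13^(- 1)*202567^ (  -  1)*2163281^1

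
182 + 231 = 413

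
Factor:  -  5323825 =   -  5^2*13^1*16381^1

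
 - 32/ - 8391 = 32/8391 = 0.00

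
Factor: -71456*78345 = - 2^5*3^2*5^1*7^1*11^1*29^1*1741^1 = - 5598220320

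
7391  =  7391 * 1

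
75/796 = 75/796 = 0.09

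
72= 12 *6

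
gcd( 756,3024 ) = 756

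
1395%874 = 521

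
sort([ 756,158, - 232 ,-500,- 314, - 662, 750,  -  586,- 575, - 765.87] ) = [ - 765.87, - 662, - 586,-575, - 500,-314, - 232, 158, 750, 756] 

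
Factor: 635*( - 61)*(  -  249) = 3^1*5^1 * 61^1*83^1*127^1 = 9645015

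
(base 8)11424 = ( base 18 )f16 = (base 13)22B9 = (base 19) da1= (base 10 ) 4884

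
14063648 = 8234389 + 5829259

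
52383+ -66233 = -13850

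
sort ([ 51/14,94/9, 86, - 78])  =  [ -78,51/14, 94/9, 86 ]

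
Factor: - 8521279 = -13^1*347^1*1889^1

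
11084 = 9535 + 1549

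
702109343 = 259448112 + 442661231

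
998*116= 115768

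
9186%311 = 167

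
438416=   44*9964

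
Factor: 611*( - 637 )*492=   -2^2* 3^1 * 7^2 * 13^2*41^1*47^1= - 191489844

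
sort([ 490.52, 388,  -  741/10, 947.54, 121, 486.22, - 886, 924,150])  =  [  -  886, - 741/10,121, 150, 388,  486.22 , 490.52,924,947.54 ] 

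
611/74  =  8+19/74 = 8.26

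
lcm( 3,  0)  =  0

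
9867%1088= 75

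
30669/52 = 589 + 41/52 = 589.79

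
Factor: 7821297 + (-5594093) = 2227204 = 2^2*7^1*17^1 * 4679^1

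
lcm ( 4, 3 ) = 12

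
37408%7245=1183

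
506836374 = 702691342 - 195854968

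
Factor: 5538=2^1 * 3^1*13^1*71^1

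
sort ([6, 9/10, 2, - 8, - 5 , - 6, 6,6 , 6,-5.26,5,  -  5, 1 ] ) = [- 8, - 6,-5.26,  -  5,-5, 9/10,  1, 2, 5, 6, 6,6 , 6 ] 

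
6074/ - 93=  - 66 + 64/93 = - 65.31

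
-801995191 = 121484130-923479321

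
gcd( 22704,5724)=12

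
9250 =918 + 8332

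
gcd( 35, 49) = 7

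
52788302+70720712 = 123509014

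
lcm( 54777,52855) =3012735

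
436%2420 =436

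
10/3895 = 2/779 = 0.00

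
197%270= 197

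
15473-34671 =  - 19198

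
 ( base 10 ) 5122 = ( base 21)BCJ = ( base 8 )12002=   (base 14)1C1C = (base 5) 130442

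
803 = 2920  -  2117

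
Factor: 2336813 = 59^1*39607^1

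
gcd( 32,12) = 4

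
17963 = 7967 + 9996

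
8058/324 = 24 + 47/54 = 24.87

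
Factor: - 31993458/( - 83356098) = 47^(-1) * 59^1 * 12911^1 * 42227^( - 1 )  =  761749/1984669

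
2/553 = 2/553   =  0.00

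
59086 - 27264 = 31822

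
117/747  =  13/83 = 0.16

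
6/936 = 1/156= 0.01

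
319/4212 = 319/4212  =  0.08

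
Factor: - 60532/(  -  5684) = 7^( - 2 )*29^( - 1)*37^1*409^1=15133/1421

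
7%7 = 0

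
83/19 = 4 + 7/19 = 4.37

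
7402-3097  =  4305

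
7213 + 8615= 15828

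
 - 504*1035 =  - 521640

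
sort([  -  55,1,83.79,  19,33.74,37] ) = [ - 55, 1,19, 33.74, 37,83.79 ]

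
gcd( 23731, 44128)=1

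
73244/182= 402 + 40/91  =  402.44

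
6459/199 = 32 + 91/199 = 32.46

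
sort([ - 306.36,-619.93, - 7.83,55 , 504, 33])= [ - 619.93, - 306.36,- 7.83, 33 , 55,504 ]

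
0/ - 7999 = 0/1= -0.00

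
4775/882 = 5+365/882 = 5.41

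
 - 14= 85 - 99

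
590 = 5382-4792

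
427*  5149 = 2198623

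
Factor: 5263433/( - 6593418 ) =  - 2^( -1 ) * 3^( - 2)*7^2*13^( - 1)*19^( - 1 )*163^1 * 659^1 * 1483^ ( - 1 ) 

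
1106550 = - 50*(-22131)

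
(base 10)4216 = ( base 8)10170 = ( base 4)1001320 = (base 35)3FG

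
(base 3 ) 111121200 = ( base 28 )CIF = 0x26C7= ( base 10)9927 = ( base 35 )83m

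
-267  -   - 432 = 165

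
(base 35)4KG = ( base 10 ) 5616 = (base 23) ae4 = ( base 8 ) 12760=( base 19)FAB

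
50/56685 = 10/11337=0.00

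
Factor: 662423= 23^1*83^1*347^1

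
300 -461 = -161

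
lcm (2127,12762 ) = 12762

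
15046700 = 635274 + 14411426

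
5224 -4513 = 711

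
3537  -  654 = 2883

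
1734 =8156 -6422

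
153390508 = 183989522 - 30599014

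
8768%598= 396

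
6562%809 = 90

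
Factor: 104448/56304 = 2^7*3^( -1)*23^( - 1 ) = 128/69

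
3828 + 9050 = 12878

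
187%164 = 23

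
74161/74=74161/74 = 1002.18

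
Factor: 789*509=401601 = 3^1 * 263^1*509^1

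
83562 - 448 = 83114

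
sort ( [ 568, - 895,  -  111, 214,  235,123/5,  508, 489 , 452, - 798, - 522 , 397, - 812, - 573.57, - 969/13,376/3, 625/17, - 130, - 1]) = [ - 895, - 812,-798, - 573.57, - 522, - 130, - 111,-969/13, - 1, 123/5, 625/17 , 376/3,214,235, 397, 452, 489,508,568]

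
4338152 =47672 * 91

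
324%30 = 24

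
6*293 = 1758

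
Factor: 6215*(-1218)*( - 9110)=2^2*3^1 *5^2*7^1*11^1 * 29^1*113^1*911^1 = 68961515700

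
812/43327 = 812/43327=0.02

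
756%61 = 24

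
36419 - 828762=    -792343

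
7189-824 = 6365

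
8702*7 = 60914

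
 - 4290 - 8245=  - 12535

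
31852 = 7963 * 4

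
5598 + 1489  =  7087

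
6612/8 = 1653/2 = 826.50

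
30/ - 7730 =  - 3/773 = -0.00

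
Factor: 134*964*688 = 2^7*43^1*67^1*241^1  =  88873088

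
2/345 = 2/345= 0.01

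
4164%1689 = 786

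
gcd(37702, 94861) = 1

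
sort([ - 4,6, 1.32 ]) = [ - 4,  1.32,6 ] 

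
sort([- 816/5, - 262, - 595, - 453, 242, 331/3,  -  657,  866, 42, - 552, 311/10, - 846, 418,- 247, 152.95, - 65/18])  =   [ - 846,-657, - 595 , - 552, - 453, -262 , - 247, - 816/5, - 65/18, 311/10, 42,331/3,  152.95,242, 418,866]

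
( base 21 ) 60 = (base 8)176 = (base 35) 3L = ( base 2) 1111110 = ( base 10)126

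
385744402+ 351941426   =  737685828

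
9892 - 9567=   325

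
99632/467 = 213 + 161/467 = 213.34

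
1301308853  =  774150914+527157939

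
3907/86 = 45 + 37/86 = 45.43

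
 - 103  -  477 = -580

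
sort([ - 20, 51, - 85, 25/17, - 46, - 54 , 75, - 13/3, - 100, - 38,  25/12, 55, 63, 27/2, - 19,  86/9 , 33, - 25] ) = [ - 100, - 85, -54,-46, - 38, - 25, - 20, - 19, -13/3, 25/17, 25/12, 86/9, 27/2, 33, 51,55, 63, 75] 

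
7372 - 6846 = 526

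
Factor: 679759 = 131^1*5189^1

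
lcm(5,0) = 0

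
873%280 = 33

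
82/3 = 82/3 = 27.33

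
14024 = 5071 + 8953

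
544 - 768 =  - 224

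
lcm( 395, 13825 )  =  13825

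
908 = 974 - 66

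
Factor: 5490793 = 7^2*11^1* 61^1 *167^1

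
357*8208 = 2930256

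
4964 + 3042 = 8006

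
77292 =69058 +8234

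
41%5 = 1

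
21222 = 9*2358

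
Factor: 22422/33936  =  2^( - 3)*7^( - 1)*37^1= 37/56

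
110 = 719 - 609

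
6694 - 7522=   -  828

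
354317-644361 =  - 290044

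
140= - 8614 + 8754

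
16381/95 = 172+41/95 =172.43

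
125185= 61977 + 63208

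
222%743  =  222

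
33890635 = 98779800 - 64889165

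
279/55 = 279/55 = 5.07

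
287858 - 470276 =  - 182418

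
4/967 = 4/967 = 0.00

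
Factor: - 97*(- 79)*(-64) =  - 490432 = - 2^6*79^1*97^1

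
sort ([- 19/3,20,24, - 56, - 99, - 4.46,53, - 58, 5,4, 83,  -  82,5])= [ - 99, - 82, - 58, - 56, - 19/3, - 4.46, 4,5,5, 20,  24,53, 83]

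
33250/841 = 39 + 451/841 = 39.54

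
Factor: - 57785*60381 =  - 3489116085 = -3^2*5^1*7^1*13^1 * 127^1*6709^1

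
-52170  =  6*(- 8695 )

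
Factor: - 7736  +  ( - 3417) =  - 11153 = - 19^1*587^1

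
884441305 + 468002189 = 1352443494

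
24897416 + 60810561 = 85707977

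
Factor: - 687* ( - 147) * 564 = 2^2*3^3*7^2*47^1 * 229^1 = 56957796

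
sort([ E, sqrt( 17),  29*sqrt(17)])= [ E,  sqrt( 17),29*sqrt(17) ] 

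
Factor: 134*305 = 40870 = 2^1*5^1*61^1*67^1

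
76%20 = 16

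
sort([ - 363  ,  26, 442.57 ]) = [- 363,26, 442.57] 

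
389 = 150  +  239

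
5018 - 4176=842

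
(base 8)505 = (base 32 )a5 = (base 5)2300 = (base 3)110001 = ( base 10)325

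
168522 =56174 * 3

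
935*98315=91924525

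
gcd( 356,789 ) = 1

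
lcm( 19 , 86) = 1634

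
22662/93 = 7554/31 = 243.68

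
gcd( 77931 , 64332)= 9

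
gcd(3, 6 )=3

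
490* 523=256270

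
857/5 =171 + 2/5 =171.40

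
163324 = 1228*133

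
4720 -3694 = 1026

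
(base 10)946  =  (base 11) 790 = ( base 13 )57A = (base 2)1110110010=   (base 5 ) 12241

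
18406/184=9203/92= 100.03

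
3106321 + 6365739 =9472060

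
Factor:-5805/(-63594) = 645/7066 = 2^(-1)*3^1* 5^1*43^1*3533^( -1 ) 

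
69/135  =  23/45 =0.51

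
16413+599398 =615811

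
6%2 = 0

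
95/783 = 95/783 =0.12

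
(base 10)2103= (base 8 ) 4067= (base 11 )1642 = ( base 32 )21n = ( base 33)1uo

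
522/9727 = 522/9727 = 0.05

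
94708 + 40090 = 134798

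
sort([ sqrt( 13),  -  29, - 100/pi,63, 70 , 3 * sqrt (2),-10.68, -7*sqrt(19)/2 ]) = [ - 100/pi,-29 , - 7*sqrt( 19 )/2, - 10.68,sqrt( 13), 3 * sqrt(2),63, 70 ] 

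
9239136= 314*29424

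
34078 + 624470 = 658548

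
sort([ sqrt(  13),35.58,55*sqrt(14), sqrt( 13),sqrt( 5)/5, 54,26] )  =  [ sqrt( 5 )/5,sqrt( 13), sqrt( 13),26,35.58, 54, 55*sqrt( 14) ]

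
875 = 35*25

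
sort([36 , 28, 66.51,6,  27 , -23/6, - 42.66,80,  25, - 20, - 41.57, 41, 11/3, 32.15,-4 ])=[ - 42.66,-41.57 , - 20,  -  4, - 23/6,11/3, 6,  25, 27,28,32.15, 36, 41, 66.51, 80 ]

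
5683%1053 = 418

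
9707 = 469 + 9238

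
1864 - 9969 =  - 8105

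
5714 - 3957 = 1757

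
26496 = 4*6624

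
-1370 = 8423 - 9793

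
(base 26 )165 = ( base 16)345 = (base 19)261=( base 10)837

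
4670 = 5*934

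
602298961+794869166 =1397168127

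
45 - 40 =5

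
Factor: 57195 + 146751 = 2^1 * 3^1*19^1 * 1789^1 = 203946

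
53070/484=26535/242=109.65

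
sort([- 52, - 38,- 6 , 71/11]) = [ -52,-38,-6,71/11] 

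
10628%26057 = 10628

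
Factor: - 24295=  - 5^1 * 43^1*113^1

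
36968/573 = 36968/573 = 64.52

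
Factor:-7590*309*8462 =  - 2^2*3^2*5^1*11^1* 23^1 * 103^1*4231^1 = -  19846013220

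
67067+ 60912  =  127979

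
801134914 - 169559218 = 631575696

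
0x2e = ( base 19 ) 28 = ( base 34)1C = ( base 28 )1I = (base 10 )46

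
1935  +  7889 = 9824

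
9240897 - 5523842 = 3717055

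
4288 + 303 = 4591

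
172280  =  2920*59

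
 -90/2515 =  - 18/503 = - 0.04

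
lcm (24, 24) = 24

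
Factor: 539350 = 2^1 * 5^2  *7^1*23^1*67^1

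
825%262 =39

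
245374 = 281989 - 36615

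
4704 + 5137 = 9841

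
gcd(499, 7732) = 1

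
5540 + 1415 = 6955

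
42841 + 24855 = 67696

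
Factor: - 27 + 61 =2^1*17^1 = 34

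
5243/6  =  5243/6 = 873.83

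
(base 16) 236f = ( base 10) 9071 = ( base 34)7SR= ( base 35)7E6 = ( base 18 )19hh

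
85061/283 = 300 + 161/283 = 300.57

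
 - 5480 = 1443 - 6923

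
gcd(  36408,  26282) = 2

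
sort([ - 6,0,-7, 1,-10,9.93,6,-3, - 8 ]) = [ - 10,-8,-7 , - 6,- 3  ,  0,1,6 , 9.93]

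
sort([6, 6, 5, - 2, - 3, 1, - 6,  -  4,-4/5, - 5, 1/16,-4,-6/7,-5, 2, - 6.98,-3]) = [-6.98,-6,-5, - 5, - 4, -4,-3,-3, -2, - 6/7, - 4/5,1/16,1, 2 , 5, 6, 6]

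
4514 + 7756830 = 7761344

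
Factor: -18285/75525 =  -23/95 = -5^( - 1 ) * 19^( - 1) * 23^1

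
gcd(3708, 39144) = 12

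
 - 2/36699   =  -1+36697/36699 = - 0.00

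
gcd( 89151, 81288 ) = 3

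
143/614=143/614=0.23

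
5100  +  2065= 7165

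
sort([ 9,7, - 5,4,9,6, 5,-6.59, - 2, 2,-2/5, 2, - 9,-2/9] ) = [ - 9, - 6.59, - 5, - 2,-2/5, - 2/9,  2 , 2, 4, 5,6 , 7, 9,9 ] 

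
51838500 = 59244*875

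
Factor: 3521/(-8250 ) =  - 2^ ( - 1 )*3^ ( - 1)* 5^(  -  3)*7^1*11^( - 1 )*503^1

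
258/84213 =86/28071 = 0.00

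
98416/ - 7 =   -  14060+4/7 = - 14059.43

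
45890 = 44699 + 1191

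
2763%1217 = 329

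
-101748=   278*(  -  366)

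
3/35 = 3/35  =  0.09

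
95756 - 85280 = 10476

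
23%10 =3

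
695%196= 107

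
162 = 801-639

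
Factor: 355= 5^1*71^1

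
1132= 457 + 675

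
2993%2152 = 841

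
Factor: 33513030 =2^1*3^2*5^1*372367^1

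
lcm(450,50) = 450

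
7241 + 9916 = 17157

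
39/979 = 39/979 = 0.04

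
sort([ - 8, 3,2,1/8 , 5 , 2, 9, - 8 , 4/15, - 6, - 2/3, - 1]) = [ - 8,  -  8, - 6, - 1 , - 2/3,1/8,4/15 , 2,2, 3,5,9]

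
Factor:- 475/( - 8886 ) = 2^( - 1)*3^( - 1) * 5^2* 19^1*1481^( - 1)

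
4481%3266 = 1215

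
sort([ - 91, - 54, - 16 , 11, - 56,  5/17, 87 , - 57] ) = [- 91, - 57, - 56, - 54, - 16, 5/17, 11,87]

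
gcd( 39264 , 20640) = 96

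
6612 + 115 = 6727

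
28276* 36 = 1017936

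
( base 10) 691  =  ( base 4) 22303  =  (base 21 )1BJ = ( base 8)1263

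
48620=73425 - 24805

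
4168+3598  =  7766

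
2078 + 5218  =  7296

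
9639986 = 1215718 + 8424268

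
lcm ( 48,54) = 432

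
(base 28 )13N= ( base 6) 4043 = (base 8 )1573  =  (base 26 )187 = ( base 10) 891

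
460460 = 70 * 6578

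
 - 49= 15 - 64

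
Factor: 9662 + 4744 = 2^1*3^1*7^4 = 14406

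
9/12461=9/12461 = 0.00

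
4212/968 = 1053/242 =4.35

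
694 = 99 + 595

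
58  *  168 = 9744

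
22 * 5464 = 120208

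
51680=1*51680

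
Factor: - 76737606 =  - 2^1*3^1*11^1*1162691^1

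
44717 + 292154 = 336871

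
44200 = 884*50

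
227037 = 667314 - 440277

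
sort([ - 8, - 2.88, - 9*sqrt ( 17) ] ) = [-9*sqrt (17), - 8, - 2.88 ]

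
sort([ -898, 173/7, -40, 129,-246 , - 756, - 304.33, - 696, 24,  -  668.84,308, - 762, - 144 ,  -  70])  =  [- 898, - 762, - 756 ,- 696,  -  668.84,- 304.33, - 246, - 144, - 70,  -  40,  24,173/7 , 129, 308 ]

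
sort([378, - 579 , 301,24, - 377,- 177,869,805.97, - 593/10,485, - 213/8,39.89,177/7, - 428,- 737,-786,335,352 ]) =[ - 786, - 737, - 579,-428, - 377, - 177, - 593/10, - 213/8,24, 177/7,39.89,301,335, 352,378,485 , 805.97,869] 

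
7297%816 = 769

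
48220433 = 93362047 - 45141614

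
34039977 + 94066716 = 128106693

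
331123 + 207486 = 538609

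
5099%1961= 1177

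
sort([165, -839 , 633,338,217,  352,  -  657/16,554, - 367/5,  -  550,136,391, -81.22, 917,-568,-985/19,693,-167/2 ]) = [ - 839,  -  568,-550,  -  167/2,-81.22, -367/5, - 985/19 , - 657/16 , 136,165,217,338, 352,391, 554,633,693,917 ]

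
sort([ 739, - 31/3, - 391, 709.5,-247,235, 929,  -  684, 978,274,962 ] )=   [ - 684 ,-391,  -  247, - 31/3,235, 274, 709.5, 739,929, 962 , 978] 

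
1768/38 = 884/19 = 46.53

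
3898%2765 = 1133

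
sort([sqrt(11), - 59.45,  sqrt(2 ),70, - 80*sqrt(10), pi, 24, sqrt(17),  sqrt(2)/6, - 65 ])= [ - 80*sqrt (10 ),-65,-59.45, sqrt (2) /6,sqrt(2),pi, sqrt( 11), sqrt(17), 24, 70] 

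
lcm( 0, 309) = 0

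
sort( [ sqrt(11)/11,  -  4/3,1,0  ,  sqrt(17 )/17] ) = [-4/3  ,  0, sqrt(17)/17, sqrt ( 11 ) /11 , 1 ] 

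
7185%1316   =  605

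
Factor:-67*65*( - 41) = 5^1*13^1*41^1 * 67^1 = 178555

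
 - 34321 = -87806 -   -  53485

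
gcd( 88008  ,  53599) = 19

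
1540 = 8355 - 6815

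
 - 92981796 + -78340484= - 171322280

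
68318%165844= 68318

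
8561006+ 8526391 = 17087397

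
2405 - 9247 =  - 6842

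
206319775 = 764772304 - 558452529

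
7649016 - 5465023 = 2183993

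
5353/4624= 5353/4624 = 1.16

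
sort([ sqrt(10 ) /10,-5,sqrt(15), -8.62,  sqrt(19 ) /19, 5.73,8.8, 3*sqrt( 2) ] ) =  [ - 8.62, - 5,sqrt(19 ) /19,sqrt (10)/10 , sqrt( 15), 3 * sqrt( 2 ),5.73,8.8] 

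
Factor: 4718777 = 7^1* 43^1*61^1*257^1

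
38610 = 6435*6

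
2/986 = 1/493=0.00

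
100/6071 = 100/6071 = 0.02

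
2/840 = 1/420 = 0.00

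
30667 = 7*4381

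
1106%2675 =1106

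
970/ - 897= -970/897 = -1.08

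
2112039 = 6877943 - 4765904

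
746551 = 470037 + 276514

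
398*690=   274620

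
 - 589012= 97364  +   - 686376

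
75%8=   3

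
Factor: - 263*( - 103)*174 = 2^1  *3^1*29^1*103^1*263^1 = 4713486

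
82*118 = 9676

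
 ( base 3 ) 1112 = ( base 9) 45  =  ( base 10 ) 41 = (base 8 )51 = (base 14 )2D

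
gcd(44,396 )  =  44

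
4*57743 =230972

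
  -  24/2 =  - 12 =- 12.00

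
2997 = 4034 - 1037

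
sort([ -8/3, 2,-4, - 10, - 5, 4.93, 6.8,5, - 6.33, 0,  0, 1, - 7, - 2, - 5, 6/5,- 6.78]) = [-10, - 7, - 6.78,  -  6.33, - 5, - 5, - 4, - 8/3,  -  2,  0,0, 1,6/5,2, 4.93, 5,6.8] 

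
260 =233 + 27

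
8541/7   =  1220 + 1/7 = 1220.14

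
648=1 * 648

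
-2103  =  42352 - 44455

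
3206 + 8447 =11653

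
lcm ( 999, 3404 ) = 91908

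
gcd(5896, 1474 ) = 1474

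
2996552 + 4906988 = 7903540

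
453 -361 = 92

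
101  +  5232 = 5333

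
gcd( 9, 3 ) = 3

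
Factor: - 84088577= -337^1 * 249521^1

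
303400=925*328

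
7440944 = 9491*784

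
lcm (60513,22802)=1573338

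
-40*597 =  - 23880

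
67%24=19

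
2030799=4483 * 453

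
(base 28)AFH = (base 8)20125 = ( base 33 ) 7jr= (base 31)8j0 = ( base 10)8277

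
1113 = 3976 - 2863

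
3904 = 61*64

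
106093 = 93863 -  - 12230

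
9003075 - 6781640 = 2221435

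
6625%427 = 220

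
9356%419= 138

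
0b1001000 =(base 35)22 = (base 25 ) 2M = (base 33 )26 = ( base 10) 72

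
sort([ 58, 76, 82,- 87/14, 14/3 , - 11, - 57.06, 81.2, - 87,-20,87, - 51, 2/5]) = [ - 87,-57.06, -51,-20,-11,-87/14, 2/5,  14/3,58,76, 81.2 , 82,87] 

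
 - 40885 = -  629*65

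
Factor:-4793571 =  - 3^2*532619^1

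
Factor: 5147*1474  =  7586678 = 2^1*11^1 * 67^1*5147^1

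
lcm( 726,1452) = 1452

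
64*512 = 32768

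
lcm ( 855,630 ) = 11970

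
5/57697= 5/57697=0.00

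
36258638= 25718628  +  10540010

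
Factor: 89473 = 131^1*683^1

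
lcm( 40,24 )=120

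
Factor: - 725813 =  -11^1*65983^1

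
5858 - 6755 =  - 897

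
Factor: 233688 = 2^3*3^1*7^1*13^1*107^1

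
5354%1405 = 1139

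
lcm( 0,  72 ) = 0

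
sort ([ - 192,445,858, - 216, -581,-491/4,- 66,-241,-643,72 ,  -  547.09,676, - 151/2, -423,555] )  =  [-643, - 581, - 547.09, - 423,-241, - 216, - 192 ,-491/4, - 151/2, - 66,  72,  445,555,676,858]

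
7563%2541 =2481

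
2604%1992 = 612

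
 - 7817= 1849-9666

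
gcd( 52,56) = 4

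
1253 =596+657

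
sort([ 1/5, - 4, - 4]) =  [ - 4, - 4,1/5]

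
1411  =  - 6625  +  8036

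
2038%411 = 394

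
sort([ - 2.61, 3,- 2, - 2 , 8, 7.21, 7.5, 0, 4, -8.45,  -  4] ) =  [ - 8.45, - 4,-2.61 ,  -  2,- 2,0, 3,4, 7.21 , 7.5, 8]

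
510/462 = 85/77 = 1.10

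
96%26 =18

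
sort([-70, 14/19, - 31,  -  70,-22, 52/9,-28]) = [ - 70, - 70, -31,-28,-22,14/19,  52/9]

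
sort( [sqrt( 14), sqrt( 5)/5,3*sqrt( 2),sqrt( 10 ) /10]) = [ sqrt( 10) /10,  sqrt(5) /5,sqrt( 14 ), 3*sqrt( 2)] 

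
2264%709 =137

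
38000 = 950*40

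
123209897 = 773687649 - 650477752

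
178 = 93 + 85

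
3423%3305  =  118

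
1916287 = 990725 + 925562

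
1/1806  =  1/1806 = 0.00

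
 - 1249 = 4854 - 6103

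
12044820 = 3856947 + 8187873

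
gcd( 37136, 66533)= 1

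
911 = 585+326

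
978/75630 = 163/12605 =0.01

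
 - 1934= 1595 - 3529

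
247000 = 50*4940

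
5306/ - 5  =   - 1062+ 4/5 = - 1061.20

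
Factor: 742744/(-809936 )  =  -2^ ( -1 )*223^( - 1 )*409^1 =-409/446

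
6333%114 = 63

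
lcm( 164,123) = 492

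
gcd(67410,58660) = 70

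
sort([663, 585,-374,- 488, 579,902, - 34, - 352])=[-488,- 374, - 352, - 34, 579, 585, 663, 902]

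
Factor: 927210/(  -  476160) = - 2^(  -  9 )*997^1 = -997/512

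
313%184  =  129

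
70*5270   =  368900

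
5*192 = 960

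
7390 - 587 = 6803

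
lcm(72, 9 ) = 72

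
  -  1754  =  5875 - 7629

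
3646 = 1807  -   - 1839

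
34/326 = 17/163=0.10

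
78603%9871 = 9506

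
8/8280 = 1/1035=   0.00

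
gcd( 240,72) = 24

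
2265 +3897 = 6162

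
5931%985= 21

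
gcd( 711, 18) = 9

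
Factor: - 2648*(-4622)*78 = 2^5*3^1*13^1*331^1*2311^1 = 954646368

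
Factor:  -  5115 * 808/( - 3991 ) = 4132920/3991 =2^3*3^1*5^1*11^1*13^(-1 ) * 31^1*101^1 *307^( - 1)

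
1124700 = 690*1630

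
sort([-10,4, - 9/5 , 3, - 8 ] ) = [  -  10, - 8, - 9/5 , 3, 4 ] 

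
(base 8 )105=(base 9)76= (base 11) 63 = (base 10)69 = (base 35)1Y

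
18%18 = 0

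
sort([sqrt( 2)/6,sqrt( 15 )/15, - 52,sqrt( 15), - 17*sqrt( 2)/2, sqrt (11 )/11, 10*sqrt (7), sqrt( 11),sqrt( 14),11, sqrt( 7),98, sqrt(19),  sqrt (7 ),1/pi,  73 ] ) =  [ - 52, - 17 *sqrt( 2) /2,sqrt( 2)/6,sqrt(15) /15 , sqrt(11)/11,1/pi,sqrt(7 ),  sqrt( 7),sqrt(11 ),  sqrt( 14),sqrt( 15),  sqrt (19), 11, 10*sqrt( 7), 73, 98] 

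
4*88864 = 355456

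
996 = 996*1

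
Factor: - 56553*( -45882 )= 2^1*3^3 * 7^1*2549^1 * 2693^1= 2594764746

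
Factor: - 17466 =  - 2^1*3^1*41^1*71^1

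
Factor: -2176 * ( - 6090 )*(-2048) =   -  2^19  *3^1 * 5^1*7^1*17^1 * 29^1 = - 27139768320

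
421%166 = 89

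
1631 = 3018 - 1387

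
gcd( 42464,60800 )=32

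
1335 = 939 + 396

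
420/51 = 140/17= 8.24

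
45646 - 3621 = 42025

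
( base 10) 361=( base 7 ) 1024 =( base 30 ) C1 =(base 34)AL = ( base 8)551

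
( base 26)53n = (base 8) 6631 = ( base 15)1071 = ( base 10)3481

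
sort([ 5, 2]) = [ 2,5 ]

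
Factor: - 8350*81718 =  - 682345300 = - 2^2*5^2*7^1*13^1*167^1*449^1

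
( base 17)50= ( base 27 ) 34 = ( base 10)85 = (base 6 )221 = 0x55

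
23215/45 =515+8/9 =515.89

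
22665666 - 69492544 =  - 46826878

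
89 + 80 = 169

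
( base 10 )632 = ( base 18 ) 1h2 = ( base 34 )ik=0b1001111000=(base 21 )192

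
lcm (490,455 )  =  6370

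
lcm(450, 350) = 3150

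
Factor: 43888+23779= 67667=157^1* 431^1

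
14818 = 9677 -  - 5141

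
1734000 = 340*5100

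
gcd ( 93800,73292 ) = 4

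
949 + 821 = 1770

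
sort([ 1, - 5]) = [ - 5, 1] 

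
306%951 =306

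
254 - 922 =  - 668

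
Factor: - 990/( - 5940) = 2^ ( - 1 )*3^( - 1) =1/6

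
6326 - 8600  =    -  2274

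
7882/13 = 7882/13 = 606.31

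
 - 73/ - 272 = 73/272 = 0.27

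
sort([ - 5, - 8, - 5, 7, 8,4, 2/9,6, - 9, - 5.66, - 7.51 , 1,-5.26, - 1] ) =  [-9, - 8,-7.51, - 5.66,- 5.26,-5 , - 5 , - 1, 2/9, 1,4,  6, 7,  8] 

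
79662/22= 3621 = 3621.00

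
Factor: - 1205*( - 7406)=8924230 = 2^1*5^1*7^1 * 23^2*241^1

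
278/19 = 14 +12/19 = 14.63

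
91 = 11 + 80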